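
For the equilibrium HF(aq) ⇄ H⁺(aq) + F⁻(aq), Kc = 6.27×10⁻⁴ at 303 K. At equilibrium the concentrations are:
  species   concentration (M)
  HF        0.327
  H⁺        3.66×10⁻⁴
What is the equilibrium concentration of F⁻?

[F⁻] = 0.560 M

At equilibrium, Kc = [H⁺]·[F⁻] / [HF] = 6.27×10⁻⁴.
(3.66×10⁻⁴)·([F⁻]) / (0.327) = 6.27×10⁻⁴
[F⁻] = 0.560 M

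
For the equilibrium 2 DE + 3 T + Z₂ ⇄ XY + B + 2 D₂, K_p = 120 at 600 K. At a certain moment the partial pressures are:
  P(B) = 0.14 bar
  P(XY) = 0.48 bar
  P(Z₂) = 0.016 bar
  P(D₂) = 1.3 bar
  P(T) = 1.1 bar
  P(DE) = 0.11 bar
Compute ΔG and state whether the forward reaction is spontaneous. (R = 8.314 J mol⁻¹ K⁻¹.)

ΔG = 6.49 kJ/mol; the forward reaction is non-spontaneous

Q_p = P(XY)·P(B)·P(D₂)² / (P(DE)²·P(T)³·P(Z₂)) = (0.48)·(0.14)·(1.3)² / ((0.11)²·(1.1)³·(0.016)) = 441
ΔG = RT ln(Q_p/K_p) = (8.314 J mol⁻¹ K⁻¹)(600 K) × ln(441/120)
   = (4.988 kJ/mol)(1.302) = 6.49 kJ/mol
ΔG > 0, so the forward reaction is non-spontaneous (proceeds in reverse).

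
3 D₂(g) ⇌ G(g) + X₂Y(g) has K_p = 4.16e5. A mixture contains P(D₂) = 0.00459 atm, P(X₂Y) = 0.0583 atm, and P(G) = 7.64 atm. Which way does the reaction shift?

in the reverse direction

Q_p = P(G)·P(X₂Y) / P(D₂)³ = (7.64)·(0.0583) / (0.00459)³ = 4.61e6
Q_p = 4.61e6 > K_p = 4.16e5, so the reverse reaction proceeds.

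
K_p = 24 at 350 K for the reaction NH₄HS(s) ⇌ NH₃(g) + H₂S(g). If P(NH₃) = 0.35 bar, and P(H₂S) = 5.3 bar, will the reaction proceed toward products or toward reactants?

in the forward direction

(NH₄HS is a pure solid — omitted from Q_p.)
Q_p = P(NH₃)·P(H₂S) = (0.35)·(5.3) = 1.9
Q_p = 1.9 < K_p = 24, so the forward reaction proceeds.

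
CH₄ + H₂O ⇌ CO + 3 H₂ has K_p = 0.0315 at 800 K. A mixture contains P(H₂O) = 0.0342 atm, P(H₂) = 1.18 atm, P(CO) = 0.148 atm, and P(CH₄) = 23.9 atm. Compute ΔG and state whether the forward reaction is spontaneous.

ΔG = 14.9 kJ/mol; the forward reaction is non-spontaneous

Q_p = P(CO)·P(H₂)³ / (P(CH₄)·P(H₂O)) = (0.148)·(1.18)³ / ((23.9)·(0.0342)) = 0.297
ΔG = RT ln(Q_p/K_p) = (8.314 J mol⁻¹ K⁻¹)(800 K) × ln(0.297/0.0315)
   = (6.651 kJ/mol)(2.244) = 14.9 kJ/mol
ΔG > 0, so the forward reaction is non-spontaneous (proceeds in reverse).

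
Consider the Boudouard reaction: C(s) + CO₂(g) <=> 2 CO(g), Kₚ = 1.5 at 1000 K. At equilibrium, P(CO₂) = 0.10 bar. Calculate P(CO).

(C is a pure solid — omitted from Kₚ.)
At equilibrium, Kₚ = P(CO)² / P(CO₂) = 1.5.
(P(CO))² / (0.10) = 1.5
P(CO)² = 0.150 ⇒ P(CO) = 0.39 bar

P(CO) = 0.39 bar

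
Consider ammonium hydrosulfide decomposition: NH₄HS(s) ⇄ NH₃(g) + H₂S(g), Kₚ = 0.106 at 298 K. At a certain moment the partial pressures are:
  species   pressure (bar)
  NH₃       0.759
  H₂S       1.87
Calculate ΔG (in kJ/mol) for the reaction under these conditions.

ΔG = 6.43 kJ/mol

(NH₄HS is a pure solid — omitted from Qₚ.)
Qₚ = P(NH₃)·P(H₂S) = (0.759)·(1.87) = 1.42
ΔG = RT ln(Qₚ/Kₚ) = (8.314 J mol⁻¹ K⁻¹)(298 K) × ln(1.42/0.106)
   = (2.478 kJ/mol)(2.595) = 6.43 kJ/mol
ΔG > 0, so the forward reaction is non-spontaneous (proceeds in reverse).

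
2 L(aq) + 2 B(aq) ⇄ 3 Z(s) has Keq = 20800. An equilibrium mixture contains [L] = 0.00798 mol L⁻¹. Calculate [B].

[B] = 0.869 mol L⁻¹

(Z is a pure solid — omitted from Keq.)
At equilibrium, Keq = 1 / ([L]²·[B]²) = 20800.
1 / ((0.00798)²·([B])²) = 20800
[B]² = 0.755 ⇒ [B] = 0.869 mol L⁻¹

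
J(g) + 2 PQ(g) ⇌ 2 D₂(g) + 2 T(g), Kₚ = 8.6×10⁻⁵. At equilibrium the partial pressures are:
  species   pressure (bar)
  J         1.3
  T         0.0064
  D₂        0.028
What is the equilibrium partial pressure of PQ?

P(PQ) = 0.017 bar

At equilibrium, Kₚ = P(D₂)²·P(T)² / (P(J)·P(PQ)²) = 8.6×10⁻⁵.
(0.028)²·(0.0064)² / ((1.3)·(P(PQ))²) = 8.6×10⁻⁵
P(PQ)² = 2.87×10⁻⁴ ⇒ P(PQ) = 0.017 bar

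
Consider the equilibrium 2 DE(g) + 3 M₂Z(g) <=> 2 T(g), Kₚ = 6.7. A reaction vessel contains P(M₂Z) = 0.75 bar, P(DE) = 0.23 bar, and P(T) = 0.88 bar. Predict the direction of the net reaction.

Qₚ = P(T)² / (P(DE)²·P(M₂Z)³) = (0.88)² / ((0.23)²·(0.75)³) = 35
Qₚ = 35 > Kₚ = 6.7, so the reverse reaction proceeds.

toward reactants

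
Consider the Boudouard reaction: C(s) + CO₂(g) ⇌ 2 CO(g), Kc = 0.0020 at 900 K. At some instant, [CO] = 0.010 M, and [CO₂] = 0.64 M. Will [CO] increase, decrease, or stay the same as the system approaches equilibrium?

(C is a pure solid — omitted from Qc.)
Qc = [CO]² / [CO₂] = (0.010)² / (0.64) = 1.6×10⁻⁴
Qc = 1.6×10⁻⁴ < Kc = 0.0020: net forward reaction.
CO is a product, so it increases.

increase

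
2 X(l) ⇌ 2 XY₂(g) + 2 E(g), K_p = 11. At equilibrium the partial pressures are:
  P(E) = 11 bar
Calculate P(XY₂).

(X is a pure liquid — omitted from K_p.)
At equilibrium, K_p = P(XY₂)²·P(E)² = 11.
(P(XY₂))²·(11)² = 11
P(XY₂)² = 0.0909 ⇒ P(XY₂) = 0.30 bar

P(XY₂) = 0.30 bar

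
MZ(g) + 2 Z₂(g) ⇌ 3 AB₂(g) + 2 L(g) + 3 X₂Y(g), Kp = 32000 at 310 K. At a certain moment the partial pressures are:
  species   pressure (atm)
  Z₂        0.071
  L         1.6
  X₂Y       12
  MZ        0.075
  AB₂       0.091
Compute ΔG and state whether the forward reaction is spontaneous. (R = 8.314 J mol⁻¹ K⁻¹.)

ΔG = -3.32 kJ/mol; the forward reaction is spontaneous

Qp = P(AB₂)³·P(L)²·P(X₂Y)³ / (P(MZ)·P(Z₂)²) = (0.091)³·(1.6)²·(12)³ / ((0.075)·(0.071)²) = 8820
ΔG = RT ln(Qp/Kp) = (8.314 J mol⁻¹ K⁻¹)(310 K) × ln(8820/32000)
   = (2.577 kJ/mol)(-1.289) = -3.32 kJ/mol
ΔG < 0, so the forward reaction is spontaneous (proceeds forward).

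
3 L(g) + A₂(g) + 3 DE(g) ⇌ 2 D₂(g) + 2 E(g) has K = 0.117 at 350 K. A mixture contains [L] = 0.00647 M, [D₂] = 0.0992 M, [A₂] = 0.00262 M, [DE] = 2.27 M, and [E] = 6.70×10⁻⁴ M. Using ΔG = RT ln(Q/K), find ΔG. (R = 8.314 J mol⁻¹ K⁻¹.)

ΔG = 4.41 kJ/mol

Q = [D₂]²·[E]² / ([L]³·[A₂]·[DE]³) = (0.0992)²·(6.70×10⁻⁴)² / ((0.00647)³·(0.00262)·(2.27)³) = 0.532
ΔG = RT ln(Q/K) = (8.314 J mol⁻¹ K⁻¹)(350 K) × ln(0.532/0.117)
   = (2.910 kJ/mol)(1.514) = 4.41 kJ/mol
ΔG > 0, so the forward reaction is non-spontaneous (proceeds in reverse).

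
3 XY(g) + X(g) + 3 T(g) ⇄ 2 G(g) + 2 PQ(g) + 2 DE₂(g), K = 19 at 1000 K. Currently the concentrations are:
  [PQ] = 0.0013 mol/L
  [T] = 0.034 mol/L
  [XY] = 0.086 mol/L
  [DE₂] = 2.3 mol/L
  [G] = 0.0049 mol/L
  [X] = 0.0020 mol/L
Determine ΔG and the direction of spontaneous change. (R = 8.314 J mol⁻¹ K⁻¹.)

ΔG = -12.4 kJ/mol; the forward reaction is spontaneous

Q = [G]²·[PQ]²·[DE₂]² / ([XY]³·[X]·[T]³) = (0.0049)²·(0.0013)²·(2.3)² / ((0.086)³·(0.0020)·(0.034)³) = 4.29
ΔG = RT ln(Q/K) = (8.314 J mol⁻¹ K⁻¹)(1000 K) × ln(4.29/19)
   = (8.314 kJ/mol)(-1.488) = -12.4 kJ/mol
ΔG < 0, so the forward reaction is spontaneous (proceeds forward).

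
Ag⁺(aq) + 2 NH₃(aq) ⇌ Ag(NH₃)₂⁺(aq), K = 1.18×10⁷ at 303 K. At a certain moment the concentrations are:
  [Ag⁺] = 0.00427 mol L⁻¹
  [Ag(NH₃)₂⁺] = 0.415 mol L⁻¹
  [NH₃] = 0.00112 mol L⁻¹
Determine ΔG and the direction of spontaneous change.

Q = [Ag(NH₃)₂⁺] / ([Ag⁺]·[NH₃]²) = (0.415) / ((0.00427)·(0.00112)²) = 7.75×10⁷
ΔG = RT ln(Q/K) = (8.314 J mol⁻¹ K⁻¹)(303 K) × ln(7.75×10⁷/1.18×10⁷)
   = (2.519 kJ/mol)(1.882) = 4.74 kJ/mol
ΔG > 0, so the forward reaction is non-spontaneous (proceeds in reverse).

ΔG = 4.74 kJ/mol; the forward reaction is non-spontaneous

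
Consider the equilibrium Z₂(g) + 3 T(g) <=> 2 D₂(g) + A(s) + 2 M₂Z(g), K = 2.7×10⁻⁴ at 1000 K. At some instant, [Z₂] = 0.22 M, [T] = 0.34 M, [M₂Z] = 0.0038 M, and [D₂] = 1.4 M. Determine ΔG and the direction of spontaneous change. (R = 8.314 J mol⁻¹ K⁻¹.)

ΔG = 20.7 kJ/mol; the forward reaction is non-spontaneous

(A is a pure solid — omitted from Q.)
Q = [D₂]²·[M₂Z]² / ([Z₂]·[T]³) = (1.4)²·(0.0038)² / ((0.22)·(0.34)³) = 0.00327
ΔG = RT ln(Q/K) = (8.314 J mol⁻¹ K⁻¹)(1000 K) × ln(0.00327/2.7×10⁻⁴)
   = (8.314 kJ/mol)(2.494) = 20.7 kJ/mol
ΔG > 0, so the forward reaction is non-spontaneous (proceeds in reverse).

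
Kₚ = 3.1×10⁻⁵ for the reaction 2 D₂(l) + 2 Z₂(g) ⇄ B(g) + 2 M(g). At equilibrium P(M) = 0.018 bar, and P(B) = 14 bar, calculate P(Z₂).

P(Z₂) = 12 bar

(D₂ is a pure liquid — omitted from Kₚ.)
At equilibrium, Kₚ = P(B)·P(M)² / P(Z₂)² = 3.1×10⁻⁵.
(14)·(0.018)² / (P(Z₂))² = 3.1×10⁻⁵
P(Z₂)² = 146 ⇒ P(Z₂) = 12 bar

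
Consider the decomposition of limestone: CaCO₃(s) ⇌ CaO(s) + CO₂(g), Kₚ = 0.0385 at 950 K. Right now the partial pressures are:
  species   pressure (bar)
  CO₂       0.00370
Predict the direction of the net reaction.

toward products

(CaCO₃, CaO are pure solids — omitted from Qₚ.)
Qₚ = P(CO₂) = 0.00370
Qₚ = 0.00370 < Kₚ = 0.0385, so the forward reaction proceeds.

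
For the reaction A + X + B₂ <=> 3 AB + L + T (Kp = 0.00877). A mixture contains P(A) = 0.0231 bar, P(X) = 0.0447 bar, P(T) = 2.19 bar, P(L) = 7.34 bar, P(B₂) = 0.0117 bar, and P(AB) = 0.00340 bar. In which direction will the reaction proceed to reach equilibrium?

to the left

Qp = P(AB)³·P(L)·P(T) / (P(A)·P(X)·P(B₂)) = (0.00340)³·(7.34)·(2.19) / ((0.0231)·(0.0447)·(0.0117)) = 0.0523
Qp = 0.0523 > Kp = 0.00877, so the reverse reaction proceeds.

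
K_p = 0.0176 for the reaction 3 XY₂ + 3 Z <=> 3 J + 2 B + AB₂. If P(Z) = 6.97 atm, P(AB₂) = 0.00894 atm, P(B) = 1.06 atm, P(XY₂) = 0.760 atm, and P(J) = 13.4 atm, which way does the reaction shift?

Q_p = P(J)³·P(B)²·P(AB₂) / (P(XY₂)³·P(Z)³) = (13.4)³·(1.06)²·(0.00894) / ((0.760)³·(6.97)³) = 0.163
Q_p = 0.163 > K_p = 0.0176, so the reverse reaction proceeds.

in the reverse direction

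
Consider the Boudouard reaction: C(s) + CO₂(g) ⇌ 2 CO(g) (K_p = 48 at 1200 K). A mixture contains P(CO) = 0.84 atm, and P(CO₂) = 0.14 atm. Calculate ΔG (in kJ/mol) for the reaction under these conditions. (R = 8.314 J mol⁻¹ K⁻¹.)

ΔG = -22.5 kJ/mol

(C is a pure solid — omitted from Q_p.)
Q_p = P(CO)² / P(CO₂) = (0.84)² / (0.14) = 5.04
ΔG = RT ln(Q_p/K_p) = (8.314 J mol⁻¹ K⁻¹)(1200 K) × ln(5.04/48)
   = (9.977 kJ/mol)(-2.254) = -22.5 kJ/mol
ΔG < 0, so the forward reaction is spontaneous (proceeds forward).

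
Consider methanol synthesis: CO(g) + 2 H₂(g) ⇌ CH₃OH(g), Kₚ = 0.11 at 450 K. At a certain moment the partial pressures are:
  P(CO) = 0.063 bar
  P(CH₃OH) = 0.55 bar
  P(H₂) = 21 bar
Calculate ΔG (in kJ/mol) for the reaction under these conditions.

ΔG = -6.42 kJ/mol

Qₚ = P(CH₃OH) / (P(CO)·P(H₂)²) = (0.55) / ((0.063)·(21)²) = 0.0198
ΔG = RT ln(Qₚ/Kₚ) = (8.314 J mol⁻¹ K⁻¹)(450 K) × ln(0.0198/0.11)
   = (3.741 kJ/mol)(-1.715) = -6.42 kJ/mol
ΔG < 0, so the forward reaction is spontaneous (proceeds forward).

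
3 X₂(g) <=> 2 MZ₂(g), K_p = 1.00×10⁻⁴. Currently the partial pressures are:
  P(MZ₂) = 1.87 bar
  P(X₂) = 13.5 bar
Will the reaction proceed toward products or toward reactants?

Q_p = P(MZ₂)² / P(X₂)³ = (1.87)² / (13.5)³ = 0.00142
Q_p = 0.00142 > K_p = 1.00×10⁻⁴, so the reverse reaction proceeds.

in the reverse direction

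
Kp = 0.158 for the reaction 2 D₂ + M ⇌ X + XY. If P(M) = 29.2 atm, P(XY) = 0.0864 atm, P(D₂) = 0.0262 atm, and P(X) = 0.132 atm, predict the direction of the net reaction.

toward reactants

Qp = P(X)·P(XY) / (P(D₂)²·P(M)) = (0.132)·(0.0864) / ((0.0262)²·(29.2)) = 0.569
Qp = 0.569 > Kp = 0.158, so the reverse reaction proceeds.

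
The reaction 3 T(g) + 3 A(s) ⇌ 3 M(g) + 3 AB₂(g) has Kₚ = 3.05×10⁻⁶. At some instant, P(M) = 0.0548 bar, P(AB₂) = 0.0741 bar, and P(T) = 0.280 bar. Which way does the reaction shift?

(A is a pure solid — omitted from Qₚ.)
Qₚ = P(M)³·P(AB₂)³ / P(T)³ = (0.0548)³·(0.0741)³ / (0.280)³ = 3.05×10⁻⁶
Qₚ = 3.05×10⁻⁶ = Kₚ, so the system is already at equilibrium.

no net change (already at equilibrium)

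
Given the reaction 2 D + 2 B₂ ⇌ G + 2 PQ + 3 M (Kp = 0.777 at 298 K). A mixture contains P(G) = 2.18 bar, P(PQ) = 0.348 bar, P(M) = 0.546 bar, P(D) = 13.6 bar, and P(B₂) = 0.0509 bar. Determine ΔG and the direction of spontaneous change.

ΔG = -5.35 kJ/mol; the forward reaction is spontaneous

Qp = P(G)·P(PQ)²·P(M)³ / (P(D)²·P(B₂)²) = (2.18)·(0.348)²·(0.546)³ / ((13.6)²·(0.0509)²) = 0.0897
ΔG = RT ln(Qp/Kp) = (8.314 J mol⁻¹ K⁻¹)(298 K) × ln(0.0897/0.777)
   = (2.478 kJ/mol)(-2.159) = -5.35 kJ/mol
ΔG < 0, so the forward reaction is spontaneous (proceeds forward).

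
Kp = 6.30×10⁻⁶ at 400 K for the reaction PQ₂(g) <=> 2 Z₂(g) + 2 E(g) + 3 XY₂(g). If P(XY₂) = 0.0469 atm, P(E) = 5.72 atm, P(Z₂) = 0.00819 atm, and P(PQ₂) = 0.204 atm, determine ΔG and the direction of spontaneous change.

Qp = P(Z₂)²·P(E)²·P(XY₂)³ / P(PQ₂) = (0.00819)²·(5.72)²·(0.0469)³ / (0.204) = 1.11×10⁻⁶
ΔG = RT ln(Qp/Kp) = (8.314 J mol⁻¹ K⁻¹)(400 K) × ln(1.11×10⁻⁶/6.30×10⁻⁶)
   = (3.326 kJ/mol)(-1.736) = -5.77 kJ/mol
ΔG < 0, so the forward reaction is spontaneous (proceeds forward).

ΔG = -5.77 kJ/mol; the forward reaction is spontaneous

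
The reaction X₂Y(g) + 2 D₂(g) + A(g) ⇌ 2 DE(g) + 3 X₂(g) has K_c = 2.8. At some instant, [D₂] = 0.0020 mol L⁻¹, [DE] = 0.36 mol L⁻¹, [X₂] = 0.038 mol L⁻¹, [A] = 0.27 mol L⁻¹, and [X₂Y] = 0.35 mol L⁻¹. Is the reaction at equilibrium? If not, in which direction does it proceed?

Q_c = [DE]²·[X₂]³ / ([X₂Y]·[D₂]²·[A]) = (0.36)²·(0.038)³ / ((0.35)·(0.0020)²·(0.27)) = 19
Q_c = 19 > K_c = 2.8, so the reverse reaction proceeds.

reverse (toward reactants)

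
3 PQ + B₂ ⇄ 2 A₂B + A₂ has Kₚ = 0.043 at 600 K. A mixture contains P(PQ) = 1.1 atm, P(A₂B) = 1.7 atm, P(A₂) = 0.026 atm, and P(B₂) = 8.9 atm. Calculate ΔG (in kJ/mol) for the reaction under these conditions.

ΔG = -9.55 kJ/mol

Qₚ = P(A₂B)²·P(A₂) / (P(PQ)³·P(B₂)) = (1.7)²·(0.026) / ((1.1)³·(8.9)) = 0.00634
ΔG = RT ln(Qₚ/Kₚ) = (8.314 J mol⁻¹ K⁻¹)(600 K) × ln(0.00634/0.043)
   = (4.988 kJ/mol)(-1.914) = -9.55 kJ/mol
ΔG < 0, so the forward reaction is spontaneous (proceeds forward).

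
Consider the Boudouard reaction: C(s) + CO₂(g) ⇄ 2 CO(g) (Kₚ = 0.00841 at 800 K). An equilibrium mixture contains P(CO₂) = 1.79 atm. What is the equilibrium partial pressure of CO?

P(CO) = 0.123 atm

(C is a pure solid — omitted from Kₚ.)
At equilibrium, Kₚ = P(CO)² / P(CO₂) = 0.00841.
(P(CO))² / (1.79) = 0.00841
P(CO)² = 0.0151 ⇒ P(CO) = 0.123 atm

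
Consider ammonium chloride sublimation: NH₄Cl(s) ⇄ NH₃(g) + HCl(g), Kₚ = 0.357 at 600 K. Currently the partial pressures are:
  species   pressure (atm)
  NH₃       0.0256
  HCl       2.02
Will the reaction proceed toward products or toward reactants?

toward products

(NH₄Cl is a pure solid — omitted from Qₚ.)
Qₚ = P(NH₃)·P(HCl) = (0.0256)·(2.02) = 0.0517
Qₚ = 0.0517 < Kₚ = 0.357, so the forward reaction proceeds.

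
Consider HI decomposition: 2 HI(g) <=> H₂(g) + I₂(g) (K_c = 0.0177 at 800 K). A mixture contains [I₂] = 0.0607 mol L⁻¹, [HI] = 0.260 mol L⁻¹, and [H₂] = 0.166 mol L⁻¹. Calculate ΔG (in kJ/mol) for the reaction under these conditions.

ΔG = 14.2 kJ/mol

Q_c = [H₂]·[I₂] / [HI]² = (0.166)·(0.0607) / (0.260)² = 0.149
ΔG = RT ln(Q_c/K_c) = (8.314 J mol⁻¹ K⁻¹)(800 K) × ln(0.149/0.0177)
   = (6.651 kJ/mol)(2.130) = 14.2 kJ/mol
ΔG > 0, so the forward reaction is non-spontaneous (proceeds in reverse).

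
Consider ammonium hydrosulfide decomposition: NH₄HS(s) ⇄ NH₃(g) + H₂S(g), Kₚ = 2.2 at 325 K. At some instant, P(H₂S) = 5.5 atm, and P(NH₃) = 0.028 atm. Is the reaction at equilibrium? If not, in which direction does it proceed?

forward (toward products)

(NH₄HS is a pure solid — omitted from Qₚ.)
Qₚ = P(NH₃)·P(H₂S) = (0.028)·(5.5) = 0.15
Qₚ = 0.15 < Kₚ = 2.2, so the forward reaction proceeds.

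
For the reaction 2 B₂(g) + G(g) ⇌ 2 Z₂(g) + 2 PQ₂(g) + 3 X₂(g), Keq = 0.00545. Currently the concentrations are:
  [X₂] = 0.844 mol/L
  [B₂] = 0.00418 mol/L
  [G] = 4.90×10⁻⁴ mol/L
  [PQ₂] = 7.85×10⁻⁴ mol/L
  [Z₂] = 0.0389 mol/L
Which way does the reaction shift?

Q = [Z₂]²·[PQ₂]²·[X₂]³ / ([B₂]²·[G]) = (0.0389)²·(7.85×10⁻⁴)²·(0.844)³ / ((0.00418)²·(4.90×10⁻⁴)) = 0.0655
Q = 0.0655 > Keq = 0.00545, so the reverse reaction proceeds.

to the left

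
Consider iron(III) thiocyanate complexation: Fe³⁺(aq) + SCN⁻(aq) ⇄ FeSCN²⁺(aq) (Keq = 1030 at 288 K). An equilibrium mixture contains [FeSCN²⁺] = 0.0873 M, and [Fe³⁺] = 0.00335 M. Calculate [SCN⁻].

[SCN⁻] = 0.0253 M

At equilibrium, Keq = [FeSCN²⁺] / ([Fe³⁺]·[SCN⁻]) = 1030.
(0.0873) / ((0.00335)·([SCN⁻])) = 1030
[SCN⁻] = 0.0253 M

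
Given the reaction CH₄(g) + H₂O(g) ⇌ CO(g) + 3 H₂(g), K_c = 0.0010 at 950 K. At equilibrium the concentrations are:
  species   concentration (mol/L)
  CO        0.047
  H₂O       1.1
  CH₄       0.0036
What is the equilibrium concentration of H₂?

[H₂] = 0.044 mol/L

At equilibrium, K_c = [CO]·[H₂]³ / ([CH₄]·[H₂O]) = 0.0010.
(0.047)·([H₂])³ / ((0.0036)·(1.1)) = 0.0010
[H₂]³ = 8.43e-5 ⇒ [H₂] = 0.044 mol/L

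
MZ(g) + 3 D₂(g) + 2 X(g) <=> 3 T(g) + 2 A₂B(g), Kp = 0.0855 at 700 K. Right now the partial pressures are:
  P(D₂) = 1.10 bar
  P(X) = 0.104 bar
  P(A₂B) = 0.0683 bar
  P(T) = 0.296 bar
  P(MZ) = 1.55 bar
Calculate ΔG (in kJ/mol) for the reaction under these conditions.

Qp = P(T)³·P(A₂B)² / (P(MZ)·P(D₂)³·P(X)²) = (0.296)³·(0.0683)² / ((1.55)·(1.10)³·(0.104)²) = 0.00542
ΔG = RT ln(Qp/Kp) = (8.314 J mol⁻¹ K⁻¹)(700 K) × ln(0.00542/0.0855)
   = (5.820 kJ/mol)(-2.758) = -16.1 kJ/mol
ΔG < 0, so the forward reaction is spontaneous (proceeds forward).

ΔG = -16.1 kJ/mol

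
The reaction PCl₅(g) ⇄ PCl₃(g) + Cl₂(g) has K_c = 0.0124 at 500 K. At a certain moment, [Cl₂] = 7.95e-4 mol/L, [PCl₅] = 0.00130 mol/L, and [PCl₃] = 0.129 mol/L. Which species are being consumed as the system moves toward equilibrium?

Q_c = [PCl₃]·[Cl₂] / [PCl₅] = (0.129)·(7.95e-4) / (0.00130) = 0.0789
Q_c = 0.0789 > K_c = 0.0124: net reverse reaction.

PCl₃, Cl₂ (products)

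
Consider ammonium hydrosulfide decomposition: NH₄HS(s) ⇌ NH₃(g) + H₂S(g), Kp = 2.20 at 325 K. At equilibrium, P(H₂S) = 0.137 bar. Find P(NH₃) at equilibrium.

P(NH₃) = 16.1 bar

(NH₄HS is a pure solid — omitted from Kp.)
At equilibrium, Kp = P(NH₃)·P(H₂S) = 2.20.
(P(NH₃))·(0.137) = 2.20
P(NH₃) = 16.1 bar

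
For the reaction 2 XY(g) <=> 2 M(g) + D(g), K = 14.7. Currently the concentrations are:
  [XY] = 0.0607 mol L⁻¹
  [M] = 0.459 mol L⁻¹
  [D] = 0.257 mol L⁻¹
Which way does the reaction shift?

Q = [M]²·[D] / [XY]² = (0.459)²·(0.257) / (0.0607)² = 14.7
Q = 14.7 = K, so the system is already at equilibrium.

at equilibrium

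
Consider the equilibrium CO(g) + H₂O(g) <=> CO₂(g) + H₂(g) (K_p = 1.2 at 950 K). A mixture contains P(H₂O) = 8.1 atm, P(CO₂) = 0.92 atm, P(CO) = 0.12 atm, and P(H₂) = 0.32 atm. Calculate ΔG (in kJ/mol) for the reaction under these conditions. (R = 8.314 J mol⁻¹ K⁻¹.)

ΔG = -10.9 kJ/mol

Q_p = P(CO₂)·P(H₂) / (P(CO)·P(H₂O)) = (0.92)·(0.32) / ((0.12)·(8.1)) = 0.303
ΔG = RT ln(Q_p/K_p) = (8.314 J mol⁻¹ K⁻¹)(950 K) × ln(0.303/1.2)
   = (7.898 kJ/mol)(-1.376) = -10.9 kJ/mol
ΔG < 0, so the forward reaction is spontaneous (proceeds forward).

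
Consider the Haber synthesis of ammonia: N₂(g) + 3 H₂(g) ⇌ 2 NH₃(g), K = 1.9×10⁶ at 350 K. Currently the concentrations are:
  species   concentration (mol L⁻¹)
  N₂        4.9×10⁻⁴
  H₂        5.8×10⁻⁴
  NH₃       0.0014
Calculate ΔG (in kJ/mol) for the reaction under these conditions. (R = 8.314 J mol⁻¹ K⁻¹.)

ΔG = 6.92 kJ/mol

Q = [NH₃]² / ([N₂]·[H₂]³) = (0.0014)² / ((4.9×10⁻⁴)·(5.8×10⁻⁴)³) = 2.05×10⁷
ΔG = RT ln(Q/K) = (8.314 J mol⁻¹ K⁻¹)(350 K) × ln(2.05×10⁷/1.9×10⁶)
   = (2.910 kJ/mol)(2.379) = 6.92 kJ/mol
ΔG > 0, so the forward reaction is non-spontaneous (proceeds in reverse).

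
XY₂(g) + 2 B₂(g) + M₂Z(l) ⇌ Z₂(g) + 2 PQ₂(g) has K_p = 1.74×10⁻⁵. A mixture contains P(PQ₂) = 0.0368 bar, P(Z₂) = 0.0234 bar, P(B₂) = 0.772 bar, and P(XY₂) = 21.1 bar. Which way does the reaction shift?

to the right

(M₂Z is a pure liquid — omitted from Q_p.)
Q_p = P(Z₂)·P(PQ₂)² / (P(XY₂)·P(B₂)²) = (0.0234)·(0.0368)² / ((21.1)·(0.772)²) = 2.52×10⁻⁶
Q_p = 2.52×10⁻⁶ < K_p = 1.74×10⁻⁵, so the forward reaction proceeds.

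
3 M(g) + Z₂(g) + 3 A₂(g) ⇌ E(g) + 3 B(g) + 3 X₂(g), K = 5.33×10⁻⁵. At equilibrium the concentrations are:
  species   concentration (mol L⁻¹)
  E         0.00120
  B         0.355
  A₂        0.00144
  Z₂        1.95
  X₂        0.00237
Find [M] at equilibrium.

At equilibrium, K = [E]·[B]³·[X₂]³ / ([M]³·[Z₂]·[A₂]³) = 5.33×10⁻⁵.
(0.00120)·(0.355)³·(0.00237)³ / (([M])³·(1.95)·(0.00144)³) = 5.33×10⁻⁵
[M]³ = 2.30 ⇒ [M] = 1.32 mol L⁻¹

[M] = 1.32 mol L⁻¹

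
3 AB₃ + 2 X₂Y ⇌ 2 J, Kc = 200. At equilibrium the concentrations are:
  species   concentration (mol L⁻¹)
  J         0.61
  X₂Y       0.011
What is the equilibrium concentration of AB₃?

At equilibrium, Kc = [J]² / ([AB₃]³·[X₂Y]²) = 200.
(0.61)² / (([AB₃])³·(0.011)²) = 200
[AB₃]³ = 15.4 ⇒ [AB₃] = 2.5 mol L⁻¹

[AB₃] = 2.5 mol L⁻¹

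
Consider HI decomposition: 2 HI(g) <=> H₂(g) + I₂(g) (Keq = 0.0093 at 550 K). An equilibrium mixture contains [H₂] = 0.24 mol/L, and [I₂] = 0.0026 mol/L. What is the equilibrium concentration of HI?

At equilibrium, Keq = [H₂]·[I₂] / [HI]² = 0.0093.
(0.24)·(0.0026) / ([HI])² = 0.0093
[HI]² = 0.0671 ⇒ [HI] = 0.26 mol/L

[HI] = 0.26 mol/L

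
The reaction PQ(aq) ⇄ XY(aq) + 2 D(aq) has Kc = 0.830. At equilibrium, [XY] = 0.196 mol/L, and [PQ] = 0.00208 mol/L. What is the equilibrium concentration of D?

[D] = 0.0939 mol/L

At equilibrium, Kc = [XY]·[D]² / [PQ] = 0.830.
(0.196)·([D])² / (0.00208) = 0.830
[D]² = 0.00881 ⇒ [D] = 0.0939 mol/L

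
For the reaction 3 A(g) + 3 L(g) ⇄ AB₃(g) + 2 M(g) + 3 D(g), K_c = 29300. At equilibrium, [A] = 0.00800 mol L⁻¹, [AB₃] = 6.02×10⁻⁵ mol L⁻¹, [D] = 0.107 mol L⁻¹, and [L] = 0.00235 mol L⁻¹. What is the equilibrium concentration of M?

At equilibrium, K_c = [AB₃]·[M]²·[D]³ / ([A]³·[L]³) = 29300.
(6.02×10⁻⁵)·([M])²·(0.107)³ / ((0.00800)³·(0.00235)³) = 29300
[M]² = 0.00264 ⇒ [M] = 0.0514 mol L⁻¹

[M] = 0.0514 mol L⁻¹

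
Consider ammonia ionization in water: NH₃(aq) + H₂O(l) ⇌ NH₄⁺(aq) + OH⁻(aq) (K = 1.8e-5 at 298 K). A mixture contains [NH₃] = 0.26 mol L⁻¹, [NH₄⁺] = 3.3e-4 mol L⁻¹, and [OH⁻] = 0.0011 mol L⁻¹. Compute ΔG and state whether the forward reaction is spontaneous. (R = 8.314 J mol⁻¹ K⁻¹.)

(H₂O is a pure liquid — omitted from Q.)
Q = [NH₄⁺]·[OH⁻] / [NH₃] = (3.3e-4)·(0.0011) / (0.26) = 1.40e-6
ΔG = RT ln(Q/K) = (8.314 J mol⁻¹ K⁻¹)(298 K) × ln(1.40e-6/1.8e-5)
   = (2.478 kJ/mol)(-2.554) = -6.33 kJ/mol
ΔG < 0, so the forward reaction is spontaneous (proceeds forward).

ΔG = -6.33 kJ/mol; the forward reaction is spontaneous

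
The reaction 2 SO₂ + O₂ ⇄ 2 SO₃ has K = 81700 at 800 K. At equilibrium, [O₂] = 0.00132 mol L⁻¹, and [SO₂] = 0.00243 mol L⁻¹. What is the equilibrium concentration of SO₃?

At equilibrium, K = [SO₃]² / ([SO₂]²·[O₂]) = 81700.
([SO₃])² / ((0.00243)²·(0.00132)) = 81700
[SO₃]² = 6.37e-4 ⇒ [SO₃] = 0.0252 mol L⁻¹

[SO₃] = 0.0252 mol L⁻¹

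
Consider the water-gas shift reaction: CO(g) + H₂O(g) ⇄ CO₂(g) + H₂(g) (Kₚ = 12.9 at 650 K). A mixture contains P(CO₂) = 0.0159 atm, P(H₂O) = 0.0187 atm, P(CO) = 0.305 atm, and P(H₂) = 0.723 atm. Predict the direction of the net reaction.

forward (toward products)

Qₚ = P(CO₂)·P(H₂) / (P(CO)·P(H₂O)) = (0.0159)·(0.723) / ((0.305)·(0.0187)) = 2.02
Qₚ = 2.02 < Kₚ = 12.9, so the forward reaction proceeds.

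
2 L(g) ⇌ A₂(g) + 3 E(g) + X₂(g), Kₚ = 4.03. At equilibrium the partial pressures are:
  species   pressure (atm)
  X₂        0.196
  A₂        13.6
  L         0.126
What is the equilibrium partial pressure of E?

At equilibrium, Kₚ = P(A₂)·P(E)³·P(X₂) / P(L)² = 4.03.
(13.6)·(P(E))³·(0.196) / (0.126)² = 4.03
P(E)³ = 0.0240 ⇒ P(E) = 0.288 atm

P(E) = 0.288 atm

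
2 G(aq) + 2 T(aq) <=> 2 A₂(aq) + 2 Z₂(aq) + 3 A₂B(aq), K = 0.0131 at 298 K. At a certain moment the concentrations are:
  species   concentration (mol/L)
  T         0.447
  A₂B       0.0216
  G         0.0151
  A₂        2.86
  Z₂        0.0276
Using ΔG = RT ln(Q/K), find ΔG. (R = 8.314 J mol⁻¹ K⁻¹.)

Q = [A₂]²·[Z₂]²·[A₂B]³ / ([G]²·[T]²) = (2.86)²·(0.0276)²·(0.0216)³ / ((0.0151)²·(0.447)²) = 0.00138
ΔG = RT ln(Q/K) = (8.314 J mol⁻¹ K⁻¹)(298 K) × ln(0.00138/0.0131)
   = (2.478 kJ/mol)(-2.251) = -5.58 kJ/mol
ΔG < 0, so the forward reaction is spontaneous (proceeds forward).

ΔG = -5.58 kJ/mol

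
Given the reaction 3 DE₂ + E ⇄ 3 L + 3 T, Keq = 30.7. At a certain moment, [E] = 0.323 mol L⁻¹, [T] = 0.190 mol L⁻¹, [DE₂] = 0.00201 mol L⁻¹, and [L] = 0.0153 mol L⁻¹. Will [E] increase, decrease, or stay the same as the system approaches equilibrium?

Q = [L]³·[T]³ / ([DE₂]³·[E]) = (0.0153)³·(0.190)³ / ((0.00201)³·(0.323)) = 9.37
Q = 9.37 < Keq = 30.7: net forward reaction.
E is a reactant, so it decreases.

decrease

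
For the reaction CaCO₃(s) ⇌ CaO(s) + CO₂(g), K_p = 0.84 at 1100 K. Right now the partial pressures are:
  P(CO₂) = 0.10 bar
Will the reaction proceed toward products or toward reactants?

(CaCO₃, CaO are pure solids — omitted from Q_p.)
Q_p = P(CO₂) = 0.10
Q_p = 0.10 < K_p = 0.84, so the forward reaction proceeds.

in the forward direction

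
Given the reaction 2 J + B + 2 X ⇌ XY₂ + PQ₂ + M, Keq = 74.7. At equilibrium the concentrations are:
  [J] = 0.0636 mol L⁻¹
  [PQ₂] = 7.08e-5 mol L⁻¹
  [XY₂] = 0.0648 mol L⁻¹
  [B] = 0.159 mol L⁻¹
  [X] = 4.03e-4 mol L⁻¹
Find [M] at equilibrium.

[M] = 0.00170 mol L⁻¹

At equilibrium, Keq = [XY₂]·[PQ₂]·[M] / ([J]²·[B]·[X]²) = 74.7.
(0.0648)·(7.08e-5)·([M]) / ((0.0636)²·(0.159)·(4.03e-4)²) = 74.7
[M] = 0.00170 mol L⁻¹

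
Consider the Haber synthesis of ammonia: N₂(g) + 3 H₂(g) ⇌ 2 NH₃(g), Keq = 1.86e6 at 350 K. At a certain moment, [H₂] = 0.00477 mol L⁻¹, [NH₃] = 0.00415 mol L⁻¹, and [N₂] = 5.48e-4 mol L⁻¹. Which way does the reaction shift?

Q = [NH₃]² / ([N₂]·[H₂]³) = (0.00415)² / ((5.48e-4)·(0.00477)³) = 2.90e5
Q = 2.90e5 < Keq = 1.86e6, so the forward reaction proceeds.

forward (toward products)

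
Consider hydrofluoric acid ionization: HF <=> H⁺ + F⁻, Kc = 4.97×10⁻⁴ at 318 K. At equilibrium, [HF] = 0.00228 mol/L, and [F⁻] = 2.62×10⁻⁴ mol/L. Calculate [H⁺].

[H⁺] = 0.00433 mol/L

At equilibrium, Kc = [H⁺]·[F⁻] / [HF] = 4.97×10⁻⁴.
([H⁺])·(2.62×10⁻⁴) / (0.00228) = 4.97×10⁻⁴
[H⁺] = 0.00433 mol/L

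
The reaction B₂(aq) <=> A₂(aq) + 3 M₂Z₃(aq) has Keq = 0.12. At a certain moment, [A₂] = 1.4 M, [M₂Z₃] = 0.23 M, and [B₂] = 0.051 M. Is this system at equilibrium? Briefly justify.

Q = [A₂]·[M₂Z₃]³ / [B₂] = (1.4)·(0.23)³ / (0.051) = 0.33
Q = 0.33 > Keq = 0.12: net reverse reaction.

no; Q > K, reaction proceeds in reverse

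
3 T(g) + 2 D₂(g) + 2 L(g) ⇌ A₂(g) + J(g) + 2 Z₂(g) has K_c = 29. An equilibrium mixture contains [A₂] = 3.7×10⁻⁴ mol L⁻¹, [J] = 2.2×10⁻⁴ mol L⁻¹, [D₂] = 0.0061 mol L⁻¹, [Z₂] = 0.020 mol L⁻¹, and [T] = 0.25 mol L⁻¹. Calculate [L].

[L] = 0.0014 mol L⁻¹

At equilibrium, K_c = [A₂]·[J]·[Z₂]² / ([T]³·[D₂]²·[L]²) = 29.
(3.7×10⁻⁴)·(2.2×10⁻⁴)·(0.020)² / ((0.25)³·(0.0061)²·([L])²) = 29
[L]² = 1.93×10⁻⁶ ⇒ [L] = 0.0014 mol L⁻¹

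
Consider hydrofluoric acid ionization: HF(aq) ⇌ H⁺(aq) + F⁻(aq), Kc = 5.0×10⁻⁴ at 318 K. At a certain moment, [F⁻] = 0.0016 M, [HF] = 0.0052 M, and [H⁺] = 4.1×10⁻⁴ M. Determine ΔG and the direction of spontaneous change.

ΔG = -3.64 kJ/mol; the forward reaction is spontaneous

Qc = [H⁺]·[F⁻] / [HF] = (4.1×10⁻⁴)·(0.0016) / (0.0052) = 1.26×10⁻⁴
ΔG = RT ln(Qc/Kc) = (8.314 J mol⁻¹ K⁻¹)(318 K) × ln(1.26×10⁻⁴/5.0×10⁻⁴)
   = (2.644 kJ/mol)(-1.378) = -3.64 kJ/mol
ΔG < 0, so the forward reaction is spontaneous (proceeds forward).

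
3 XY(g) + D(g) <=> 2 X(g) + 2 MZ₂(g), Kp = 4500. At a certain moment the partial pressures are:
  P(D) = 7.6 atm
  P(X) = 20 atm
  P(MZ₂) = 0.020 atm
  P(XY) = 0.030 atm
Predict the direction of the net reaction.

Qp = P(X)²·P(MZ₂)² / (P(XY)³·P(D)) = (20)²·(0.020)² / ((0.030)³·(7.6)) = 780
Qp = 780 < Kp = 4500, so the forward reaction proceeds.

toward products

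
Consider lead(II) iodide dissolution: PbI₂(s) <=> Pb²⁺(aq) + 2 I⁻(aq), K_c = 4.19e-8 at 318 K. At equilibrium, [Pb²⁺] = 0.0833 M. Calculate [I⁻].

[I⁻] = 7.09e-4 M

(PbI₂ is a pure solid — omitted from K_c.)
At equilibrium, K_c = [Pb²⁺]·[I⁻]² = 4.19e-8.
(0.0833)·([I⁻])² = 4.19e-8
[I⁻]² = 5.03e-7 ⇒ [I⁻] = 7.09e-4 M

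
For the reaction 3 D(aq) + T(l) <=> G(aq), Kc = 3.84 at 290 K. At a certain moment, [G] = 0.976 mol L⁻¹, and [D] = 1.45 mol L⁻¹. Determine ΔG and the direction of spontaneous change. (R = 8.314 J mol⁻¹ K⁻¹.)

ΔG = -5.99 kJ/mol; the forward reaction is spontaneous

(T is a pure liquid — omitted from Qc.)
Qc = [G] / [D]³ = (0.976) / (1.45)³ = 0.320
ΔG = RT ln(Qc/Kc) = (8.314 J mol⁻¹ K⁻¹)(290 K) × ln(0.320/3.84)
   = (2.411 kJ/mol)(-2.485) = -5.99 kJ/mol
ΔG < 0, so the forward reaction is spontaneous (proceeds forward).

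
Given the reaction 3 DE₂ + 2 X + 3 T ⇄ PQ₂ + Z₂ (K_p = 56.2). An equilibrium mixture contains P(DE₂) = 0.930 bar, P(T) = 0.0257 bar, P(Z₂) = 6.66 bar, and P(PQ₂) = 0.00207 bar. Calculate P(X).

At equilibrium, K_p = P(PQ₂)·P(Z₂) / (P(DE₂)³·P(X)²·P(T)³) = 56.2.
(0.00207)·(6.66) / ((0.930)³·(P(X))²·(0.0257)³) = 56.2
P(X)² = 18.0 ⇒ P(X) = 4.24 bar

P(X) = 4.24 bar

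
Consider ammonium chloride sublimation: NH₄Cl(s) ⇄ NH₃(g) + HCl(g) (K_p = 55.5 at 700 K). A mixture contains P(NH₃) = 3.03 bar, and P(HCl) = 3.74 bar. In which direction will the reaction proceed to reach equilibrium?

(NH₄Cl is a pure solid — omitted from Q_p.)
Q_p = P(NH₃)·P(HCl) = (3.03)·(3.74) = 11.3
Q_p = 11.3 < K_p = 55.5, so the forward reaction proceeds.

in the forward direction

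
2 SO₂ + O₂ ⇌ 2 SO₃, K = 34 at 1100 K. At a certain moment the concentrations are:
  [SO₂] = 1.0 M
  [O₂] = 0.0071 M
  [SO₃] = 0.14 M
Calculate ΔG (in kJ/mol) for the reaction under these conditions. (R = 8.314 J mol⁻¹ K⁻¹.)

ΔG = -23.0 kJ/mol

Q = [SO₃]² / ([SO₂]²·[O₂]) = (0.14)² / ((1.0)²·(0.0071)) = 2.76
ΔG = RT ln(Q/K) = (8.314 J mol⁻¹ K⁻¹)(1100 K) × ln(2.76/34)
   = (9.145 kJ/mol)(-2.511) = -23.0 kJ/mol
ΔG < 0, so the forward reaction is spontaneous (proceeds forward).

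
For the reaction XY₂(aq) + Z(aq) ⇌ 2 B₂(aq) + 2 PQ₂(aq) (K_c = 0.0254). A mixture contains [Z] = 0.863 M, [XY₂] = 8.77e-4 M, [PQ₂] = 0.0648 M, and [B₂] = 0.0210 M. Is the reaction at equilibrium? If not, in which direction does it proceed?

Q_c = [B₂]²·[PQ₂]² / ([XY₂]·[Z]) = (0.0210)²·(0.0648)² / ((8.77e-4)·(0.863)) = 0.00245
Q_c = 0.00245 < K_c = 0.0254, so the forward reaction proceeds.

forward (toward products)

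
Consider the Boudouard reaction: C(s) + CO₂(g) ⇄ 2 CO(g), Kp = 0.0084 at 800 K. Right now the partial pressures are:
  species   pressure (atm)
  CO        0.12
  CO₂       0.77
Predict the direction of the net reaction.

(C is a pure solid — omitted from Qp.)
Qp = P(CO)² / P(CO₂) = (0.12)² / (0.77) = 0.019
Qp = 0.019 > Kp = 0.0084, so the reverse reaction proceeds.

in the reverse direction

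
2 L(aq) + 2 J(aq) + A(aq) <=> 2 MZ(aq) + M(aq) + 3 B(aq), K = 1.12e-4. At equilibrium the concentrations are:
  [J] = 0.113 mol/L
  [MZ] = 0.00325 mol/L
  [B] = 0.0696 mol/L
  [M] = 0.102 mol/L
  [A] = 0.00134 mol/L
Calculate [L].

At equilibrium, K = [MZ]²·[M]·[B]³ / ([L]²·[J]²·[A]) = 1.12e-4.
(0.00325)²·(0.102)·(0.0696)³ / (([L])²·(0.113)²·(0.00134)) = 1.12e-4
[L]² = 0.190 ⇒ [L] = 0.435 mol/L

[L] = 0.435 mol/L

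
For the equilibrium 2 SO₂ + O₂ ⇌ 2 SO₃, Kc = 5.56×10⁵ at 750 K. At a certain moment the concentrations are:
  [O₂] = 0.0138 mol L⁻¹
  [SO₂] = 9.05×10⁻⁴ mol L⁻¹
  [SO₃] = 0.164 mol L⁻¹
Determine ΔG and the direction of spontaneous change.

ΔG = 9.07 kJ/mol; the forward reaction is non-spontaneous

Qc = [SO₃]² / ([SO₂]²·[O₂]) = (0.164)² / ((9.05×10⁻⁴)²·(0.0138)) = 2.38×10⁶
ΔG = RT ln(Qc/Kc) = (8.314 J mol⁻¹ K⁻¹)(750 K) × ln(2.38×10⁶/5.56×10⁵)
   = (6.236 kJ/mol)(1.454) = 9.07 kJ/mol
ΔG > 0, so the forward reaction is non-spontaneous (proceeds in reverse).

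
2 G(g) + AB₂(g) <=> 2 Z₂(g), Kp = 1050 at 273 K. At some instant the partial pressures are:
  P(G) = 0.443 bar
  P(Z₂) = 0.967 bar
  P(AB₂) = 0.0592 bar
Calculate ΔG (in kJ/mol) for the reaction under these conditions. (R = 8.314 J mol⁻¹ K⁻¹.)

Qp = P(Z₂)² / (P(G)²·P(AB₂)) = (0.967)² / ((0.443)²·(0.0592)) = 80.5
ΔG = RT ln(Qp/Kp) = (8.314 J mol⁻¹ K⁻¹)(273 K) × ln(80.5/1050)
   = (2.270 kJ/mol)(-2.568) = -5.83 kJ/mol
ΔG < 0, so the forward reaction is spontaneous (proceeds forward).

ΔG = -5.83 kJ/mol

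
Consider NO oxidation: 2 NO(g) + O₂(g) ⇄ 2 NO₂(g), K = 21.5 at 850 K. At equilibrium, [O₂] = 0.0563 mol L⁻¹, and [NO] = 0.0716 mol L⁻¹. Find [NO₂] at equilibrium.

[NO₂] = 0.0788 mol L⁻¹

At equilibrium, K = [NO₂]² / ([NO]²·[O₂]) = 21.5.
([NO₂])² / ((0.0716)²·(0.0563)) = 21.5
[NO₂]² = 0.00621 ⇒ [NO₂] = 0.0788 mol L⁻¹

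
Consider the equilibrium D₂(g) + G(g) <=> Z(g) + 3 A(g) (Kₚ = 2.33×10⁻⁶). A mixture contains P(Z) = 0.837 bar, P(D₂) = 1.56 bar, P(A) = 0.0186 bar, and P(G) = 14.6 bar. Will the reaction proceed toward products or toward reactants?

in the forward direction

Qₚ = P(Z)·P(A)³ / (P(D₂)·P(G)) = (0.837)·(0.0186)³ / ((1.56)·(14.6)) = 2.36×10⁻⁷
Qₚ = 2.36×10⁻⁷ < Kₚ = 2.33×10⁻⁶, so the forward reaction proceeds.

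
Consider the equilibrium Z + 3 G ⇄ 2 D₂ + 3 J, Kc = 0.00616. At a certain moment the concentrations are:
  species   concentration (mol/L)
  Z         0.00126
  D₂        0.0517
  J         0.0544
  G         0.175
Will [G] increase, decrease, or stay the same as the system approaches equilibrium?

Qc = [D₂]²·[J]³ / ([Z]·[G]³) = (0.0517)²·(0.0544)³ / ((0.00126)·(0.175)³) = 0.0637
Qc = 0.0637 > Kc = 0.00616: net reverse reaction.
G is a reactant, so it increases.

increase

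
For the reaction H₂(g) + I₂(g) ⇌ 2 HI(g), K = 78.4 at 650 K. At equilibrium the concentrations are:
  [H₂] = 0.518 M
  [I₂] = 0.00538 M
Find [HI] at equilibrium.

At equilibrium, K = [HI]² / ([H₂]·[I₂]) = 78.4.
([HI])² / ((0.518)·(0.00538)) = 78.4
[HI]² = 0.218 ⇒ [HI] = 0.467 M

[HI] = 0.467 M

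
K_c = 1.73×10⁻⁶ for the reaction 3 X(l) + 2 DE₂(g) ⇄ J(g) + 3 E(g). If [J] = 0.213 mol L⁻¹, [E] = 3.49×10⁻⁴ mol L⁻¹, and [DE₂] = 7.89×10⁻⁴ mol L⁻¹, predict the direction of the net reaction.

in the reverse direction

(X is a pure liquid — omitted from Q_c.)
Q_c = [J]·[E]³ / [DE₂]² = (0.213)·(3.49×10⁻⁴)³ / (7.89×10⁻⁴)² = 1.45×10⁻⁵
Q_c = 1.45×10⁻⁵ > K_c = 1.73×10⁻⁶, so the reverse reaction proceeds.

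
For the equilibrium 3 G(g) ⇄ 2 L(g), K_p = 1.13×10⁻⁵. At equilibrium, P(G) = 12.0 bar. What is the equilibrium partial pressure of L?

At equilibrium, K_p = P(L)² / P(G)³ = 1.13×10⁻⁵.
(P(L))² / (12.0)³ = 1.13×10⁻⁵
P(L)² = 0.0195 ⇒ P(L) = 0.140 bar

P(L) = 0.140 bar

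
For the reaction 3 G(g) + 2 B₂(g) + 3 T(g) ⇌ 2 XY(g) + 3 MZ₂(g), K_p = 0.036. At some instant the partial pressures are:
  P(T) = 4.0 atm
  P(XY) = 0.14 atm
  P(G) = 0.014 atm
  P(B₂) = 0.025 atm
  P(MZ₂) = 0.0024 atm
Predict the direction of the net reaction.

Q_p = P(XY)²·P(MZ₂)³ / (P(G)³·P(B₂)²·P(T)³) = (0.14)²·(0.0024)³ / ((0.014)³·(0.025)²·(4.0)³) = 0.0025
Q_p = 0.0025 < K_p = 0.036, so the forward reaction proceeds.

forward (toward products)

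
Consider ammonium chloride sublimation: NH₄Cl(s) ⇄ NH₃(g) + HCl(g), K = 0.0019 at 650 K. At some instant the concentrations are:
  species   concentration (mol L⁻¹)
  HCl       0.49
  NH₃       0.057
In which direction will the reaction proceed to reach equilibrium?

(NH₄Cl is a pure solid — omitted from Q.)
Q = [NH₃]·[HCl] = (0.057)·(0.49) = 0.028
Q = 0.028 > K = 0.0019, so the reverse reaction proceeds.

reverse (toward reactants)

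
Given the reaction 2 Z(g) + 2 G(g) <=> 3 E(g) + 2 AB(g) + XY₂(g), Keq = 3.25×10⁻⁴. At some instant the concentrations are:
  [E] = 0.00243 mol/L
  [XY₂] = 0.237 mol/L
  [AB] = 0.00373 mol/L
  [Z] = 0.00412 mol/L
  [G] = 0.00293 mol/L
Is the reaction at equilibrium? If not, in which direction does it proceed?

neither direction; the system is at equilibrium

Q = [E]³·[AB]²·[XY₂] / ([Z]²·[G]²) = (0.00243)³·(0.00373)²·(0.237) / ((0.00412)²·(0.00293)²) = 3.25×10⁻⁴
Q = 3.25×10⁻⁴ = Keq, so the system is already at equilibrium.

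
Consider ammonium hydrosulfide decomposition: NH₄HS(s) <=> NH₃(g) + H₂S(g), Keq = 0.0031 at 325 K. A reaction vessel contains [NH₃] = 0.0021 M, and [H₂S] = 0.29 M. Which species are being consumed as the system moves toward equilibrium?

NH₄HS (reactants)

(NH₄HS is a pure solid — omitted from Q.)
Q = [NH₃]·[H₂S] = (0.0021)·(0.29) = 6.1×10⁻⁴
Q = 6.1×10⁻⁴ < Keq = 0.0031: net forward reaction.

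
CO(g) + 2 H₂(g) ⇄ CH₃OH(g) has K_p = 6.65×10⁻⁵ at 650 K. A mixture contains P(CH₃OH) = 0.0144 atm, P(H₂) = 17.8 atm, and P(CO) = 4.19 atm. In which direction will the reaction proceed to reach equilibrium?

forward (toward products)

Q_p = P(CH₃OH) / (P(CO)·P(H₂)²) = (0.0144) / ((4.19)·(17.8)²) = 1.08×10⁻⁵
Q_p = 1.08×10⁻⁵ < K_p = 6.65×10⁻⁵, so the forward reaction proceeds.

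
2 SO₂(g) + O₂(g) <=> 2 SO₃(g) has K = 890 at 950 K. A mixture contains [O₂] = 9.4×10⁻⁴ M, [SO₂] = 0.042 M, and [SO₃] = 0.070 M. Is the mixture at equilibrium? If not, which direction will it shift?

Q = [SO₃]² / ([SO₂]²·[O₂]) = (0.070)² / ((0.042)²·(9.4×10⁻⁴)) = 3000
Q = 3000 > K = 890: net reverse reaction.

no; Q > K, reaction proceeds in reverse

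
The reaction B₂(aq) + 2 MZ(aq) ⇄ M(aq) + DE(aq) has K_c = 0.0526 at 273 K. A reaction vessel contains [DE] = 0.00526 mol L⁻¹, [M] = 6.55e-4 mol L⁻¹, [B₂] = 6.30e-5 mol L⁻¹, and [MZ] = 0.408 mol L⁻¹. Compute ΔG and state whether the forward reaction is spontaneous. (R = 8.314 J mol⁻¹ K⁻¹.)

Q_c = [M]·[DE] / ([B₂]·[MZ]²) = (6.55e-4)·(0.00526) / ((6.30e-5)·(0.408)²) = 0.329
ΔG = RT ln(Q_c/K_c) = (8.314 J mol⁻¹ K⁻¹)(273 K) × ln(0.329/0.0526)
   = (2.270 kJ/mol)(1.833) = 4.16 kJ/mol
ΔG > 0, so the forward reaction is non-spontaneous (proceeds in reverse).

ΔG = 4.16 kJ/mol; the forward reaction is non-spontaneous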